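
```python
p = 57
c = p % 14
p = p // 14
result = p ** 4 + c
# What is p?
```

Answer: 4

Derivation:
Trace (tracking p):
p = 57  # -> p = 57
c = p % 14  # -> c = 1
p = p // 14  # -> p = 4
result = p ** 4 + c  # -> result = 257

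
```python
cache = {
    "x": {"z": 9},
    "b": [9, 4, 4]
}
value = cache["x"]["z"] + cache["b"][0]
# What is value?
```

Trace (tracking value):
cache = {'x': {'z': 9}, 'b': [9, 4, 4]}  # -> cache = {'x': {'z': 9}, 'b': [9, 4, 4]}
value = cache['x']['z'] + cache['b'][0]  # -> value = 18

Answer: 18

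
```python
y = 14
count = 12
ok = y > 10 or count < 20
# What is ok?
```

Answer: True

Derivation:
Trace (tracking ok):
y = 14  # -> y = 14
count = 12  # -> count = 12
ok = y > 10 or count < 20  # -> ok = True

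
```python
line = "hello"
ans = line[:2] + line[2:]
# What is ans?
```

Trace (tracking ans):
line = 'hello'  # -> line = 'hello'
ans = line[:2] + line[2:]  # -> ans = 'hello'

Answer: 'hello'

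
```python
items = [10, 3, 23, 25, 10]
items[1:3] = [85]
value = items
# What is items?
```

Answer: [10, 85, 25, 10]

Derivation:
Trace (tracking items):
items = [10, 3, 23, 25, 10]  # -> items = [10, 3, 23, 25, 10]
items[1:3] = [85]  # -> items = [10, 85, 25, 10]
value = items  # -> value = [10, 85, 25, 10]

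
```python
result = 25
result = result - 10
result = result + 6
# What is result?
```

Answer: 21

Derivation:
Trace (tracking result):
result = 25  # -> result = 25
result = result - 10  # -> result = 15
result = result + 6  # -> result = 21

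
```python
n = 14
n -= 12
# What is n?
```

Trace (tracking n):
n = 14  # -> n = 14
n -= 12  # -> n = 2

Answer: 2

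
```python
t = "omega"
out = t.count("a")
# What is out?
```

Trace (tracking out):
t = 'omega'  # -> t = 'omega'
out = t.count('a')  # -> out = 1

Answer: 1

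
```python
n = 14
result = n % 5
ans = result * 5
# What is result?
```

Answer: 4

Derivation:
Trace (tracking result):
n = 14  # -> n = 14
result = n % 5  # -> result = 4
ans = result * 5  # -> ans = 20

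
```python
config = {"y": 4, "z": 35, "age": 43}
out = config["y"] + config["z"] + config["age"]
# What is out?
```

Answer: 82

Derivation:
Trace (tracking out):
config = {'y': 4, 'z': 35, 'age': 43}  # -> config = {'y': 4, 'z': 35, 'age': 43}
out = config['y'] + config['z'] + config['age']  # -> out = 82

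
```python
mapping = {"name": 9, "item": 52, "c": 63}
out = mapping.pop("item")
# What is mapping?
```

Trace (tracking mapping):
mapping = {'name': 9, 'item': 52, 'c': 63}  # -> mapping = {'name': 9, 'item': 52, 'c': 63}
out = mapping.pop('item')  # -> out = 52

Answer: {'name': 9, 'c': 63}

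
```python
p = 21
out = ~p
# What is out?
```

Answer: -22

Derivation:
Trace (tracking out):
p = 21  # -> p = 21
out = ~p  # -> out = -22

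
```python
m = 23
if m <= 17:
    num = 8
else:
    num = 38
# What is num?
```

Answer: 38

Derivation:
Trace (tracking num):
m = 23  # -> m = 23
if m <= 17:  # condition is False
else:
    num = 38  # -> num = 38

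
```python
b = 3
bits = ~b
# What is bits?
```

Answer: -4

Derivation:
Trace (tracking bits):
b = 3  # -> b = 3
bits = ~b  # -> bits = -4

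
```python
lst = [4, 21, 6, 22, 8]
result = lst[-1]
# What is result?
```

Trace (tracking result):
lst = [4, 21, 6, 22, 8]  # -> lst = [4, 21, 6, 22, 8]
result = lst[-1]  # -> result = 8

Answer: 8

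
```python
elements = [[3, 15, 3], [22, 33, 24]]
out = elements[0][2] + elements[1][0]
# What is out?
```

Answer: 25

Derivation:
Trace (tracking out):
elements = [[3, 15, 3], [22, 33, 24]]  # -> elements = [[3, 15, 3], [22, 33, 24]]
out = elements[0][2] + elements[1][0]  # -> out = 25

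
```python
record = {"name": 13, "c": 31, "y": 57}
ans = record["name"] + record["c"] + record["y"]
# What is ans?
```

Trace (tracking ans):
record = {'name': 13, 'c': 31, 'y': 57}  # -> record = {'name': 13, 'c': 31, 'y': 57}
ans = record['name'] + record['c'] + record['y']  # -> ans = 101

Answer: 101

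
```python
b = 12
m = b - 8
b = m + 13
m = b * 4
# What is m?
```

Answer: 68

Derivation:
Trace (tracking m):
b = 12  # -> b = 12
m = b - 8  # -> m = 4
b = m + 13  # -> b = 17
m = b * 4  # -> m = 68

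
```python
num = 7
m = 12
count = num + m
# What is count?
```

Trace (tracking count):
num = 7  # -> num = 7
m = 12  # -> m = 12
count = num + m  # -> count = 19

Answer: 19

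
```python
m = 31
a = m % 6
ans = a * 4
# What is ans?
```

Trace (tracking ans):
m = 31  # -> m = 31
a = m % 6  # -> a = 1
ans = a * 4  # -> ans = 4

Answer: 4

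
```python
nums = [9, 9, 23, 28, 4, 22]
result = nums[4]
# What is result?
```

Answer: 4

Derivation:
Trace (tracking result):
nums = [9, 9, 23, 28, 4, 22]  # -> nums = [9, 9, 23, 28, 4, 22]
result = nums[4]  # -> result = 4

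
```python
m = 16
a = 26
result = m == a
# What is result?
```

Answer: False

Derivation:
Trace (tracking result):
m = 16  # -> m = 16
a = 26  # -> a = 26
result = m == a  # -> result = False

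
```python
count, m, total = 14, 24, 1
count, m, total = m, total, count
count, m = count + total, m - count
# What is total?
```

Trace (tracking total):
count, m, total = (14, 24, 1)  # -> count = 14, m = 24, total = 1
count, m, total = (m, total, count)  # -> count = 24, m = 1, total = 14
count, m = (count + total, m - count)  # -> count = 38, m = -23

Answer: 14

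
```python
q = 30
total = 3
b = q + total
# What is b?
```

Trace (tracking b):
q = 30  # -> q = 30
total = 3  # -> total = 3
b = q + total  # -> b = 33

Answer: 33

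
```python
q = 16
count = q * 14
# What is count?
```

Answer: 224

Derivation:
Trace (tracking count):
q = 16  # -> q = 16
count = q * 14  # -> count = 224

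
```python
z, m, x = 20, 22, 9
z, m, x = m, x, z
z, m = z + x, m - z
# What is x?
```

Answer: 20

Derivation:
Trace (tracking x):
z, m, x = (20, 22, 9)  # -> z = 20, m = 22, x = 9
z, m, x = (m, x, z)  # -> z = 22, m = 9, x = 20
z, m = (z + x, m - z)  # -> z = 42, m = -13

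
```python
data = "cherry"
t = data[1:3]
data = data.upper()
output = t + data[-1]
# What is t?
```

Trace (tracking t):
data = 'cherry'  # -> data = 'cherry'
t = data[1:3]  # -> t = 'he'
data = data.upper()  # -> data = 'CHERRY'
output = t + data[-1]  # -> output = 'heY'

Answer: 'he'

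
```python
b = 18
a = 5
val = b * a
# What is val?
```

Trace (tracking val):
b = 18  # -> b = 18
a = 5  # -> a = 5
val = b * a  # -> val = 90

Answer: 90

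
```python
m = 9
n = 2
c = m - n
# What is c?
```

Trace (tracking c):
m = 9  # -> m = 9
n = 2  # -> n = 2
c = m - n  # -> c = 7

Answer: 7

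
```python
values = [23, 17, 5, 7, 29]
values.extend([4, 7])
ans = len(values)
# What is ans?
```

Answer: 7

Derivation:
Trace (tracking ans):
values = [23, 17, 5, 7, 29]  # -> values = [23, 17, 5, 7, 29]
values.extend([4, 7])  # -> values = [23, 17, 5, 7, 29, 4, 7]
ans = len(values)  # -> ans = 7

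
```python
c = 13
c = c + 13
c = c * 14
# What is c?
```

Trace (tracking c):
c = 13  # -> c = 13
c = c + 13  # -> c = 26
c = c * 14  # -> c = 364

Answer: 364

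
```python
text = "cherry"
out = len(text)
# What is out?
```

Answer: 6

Derivation:
Trace (tracking out):
text = 'cherry'  # -> text = 'cherry'
out = len(text)  # -> out = 6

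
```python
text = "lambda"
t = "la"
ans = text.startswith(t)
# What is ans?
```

Answer: True

Derivation:
Trace (tracking ans):
text = 'lambda'  # -> text = 'lambda'
t = 'la'  # -> t = 'la'
ans = text.startswith(t)  # -> ans = True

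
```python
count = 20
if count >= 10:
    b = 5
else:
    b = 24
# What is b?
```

Answer: 5

Derivation:
Trace (tracking b):
count = 20  # -> count = 20
if count >= 10:  # condition is True
    b = 5  # -> b = 5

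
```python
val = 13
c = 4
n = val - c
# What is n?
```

Answer: 9

Derivation:
Trace (tracking n):
val = 13  # -> val = 13
c = 4  # -> c = 4
n = val - c  # -> n = 9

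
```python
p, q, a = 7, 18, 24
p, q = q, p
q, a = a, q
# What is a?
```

Answer: 7

Derivation:
Trace (tracking a):
p, q, a = (7, 18, 24)  # -> p = 7, q = 18, a = 24
p, q = (q, p)  # -> p = 18, q = 7
q, a = (a, q)  # -> q = 24, a = 7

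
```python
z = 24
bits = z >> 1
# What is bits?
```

Trace (tracking bits):
z = 24  # -> z = 24
bits = z >> 1  # -> bits = 12

Answer: 12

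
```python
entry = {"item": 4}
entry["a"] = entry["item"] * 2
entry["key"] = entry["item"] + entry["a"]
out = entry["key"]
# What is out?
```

Answer: 12

Derivation:
Trace (tracking out):
entry = {'item': 4}  # -> entry = {'item': 4}
entry['a'] = entry['item'] * 2  # -> entry = {'item': 4, 'a': 8}
entry['key'] = entry['item'] + entry['a']  # -> entry = {'item': 4, 'a': 8, 'key': 12}
out = entry['key']  # -> out = 12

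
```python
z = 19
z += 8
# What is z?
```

Answer: 27

Derivation:
Trace (tracking z):
z = 19  # -> z = 19
z += 8  # -> z = 27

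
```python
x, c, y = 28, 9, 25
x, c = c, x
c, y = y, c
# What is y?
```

Trace (tracking y):
x, c, y = (28, 9, 25)  # -> x = 28, c = 9, y = 25
x, c = (c, x)  # -> x = 9, c = 28
c, y = (y, c)  # -> c = 25, y = 28

Answer: 28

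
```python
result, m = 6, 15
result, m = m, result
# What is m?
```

Trace (tracking m):
result, m = (6, 15)  # -> result = 6, m = 15
result, m = (m, result)  # -> result = 15, m = 6

Answer: 6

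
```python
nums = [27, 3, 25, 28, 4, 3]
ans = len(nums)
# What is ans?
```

Trace (tracking ans):
nums = [27, 3, 25, 28, 4, 3]  # -> nums = [27, 3, 25, 28, 4, 3]
ans = len(nums)  # -> ans = 6

Answer: 6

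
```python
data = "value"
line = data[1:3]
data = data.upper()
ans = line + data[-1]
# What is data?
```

Trace (tracking data):
data = 'value'  # -> data = 'value'
line = data[1:3]  # -> line = 'al'
data = data.upper()  # -> data = 'VALUE'
ans = line + data[-1]  # -> ans = 'alE'

Answer: 'VALUE'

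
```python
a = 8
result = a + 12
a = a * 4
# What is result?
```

Answer: 20

Derivation:
Trace (tracking result):
a = 8  # -> a = 8
result = a + 12  # -> result = 20
a = a * 4  # -> a = 32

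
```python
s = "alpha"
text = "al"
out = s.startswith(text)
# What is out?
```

Trace (tracking out):
s = 'alpha'  # -> s = 'alpha'
text = 'al'  # -> text = 'al'
out = s.startswith(text)  # -> out = True

Answer: True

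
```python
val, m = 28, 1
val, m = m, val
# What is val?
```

Trace (tracking val):
val, m = (28, 1)  # -> val = 28, m = 1
val, m = (m, val)  # -> val = 1, m = 28

Answer: 1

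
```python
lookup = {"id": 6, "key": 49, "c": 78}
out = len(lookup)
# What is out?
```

Trace (tracking out):
lookup = {'id': 6, 'key': 49, 'c': 78}  # -> lookup = {'id': 6, 'key': 49, 'c': 78}
out = len(lookup)  # -> out = 3

Answer: 3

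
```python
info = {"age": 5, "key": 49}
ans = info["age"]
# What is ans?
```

Trace (tracking ans):
info = {'age': 5, 'key': 49}  # -> info = {'age': 5, 'key': 49}
ans = info['age']  # -> ans = 5

Answer: 5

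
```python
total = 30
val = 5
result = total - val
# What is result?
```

Trace (tracking result):
total = 30  # -> total = 30
val = 5  # -> val = 5
result = total - val  # -> result = 25

Answer: 25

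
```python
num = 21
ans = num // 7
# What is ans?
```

Trace (tracking ans):
num = 21  # -> num = 21
ans = num // 7  # -> ans = 3

Answer: 3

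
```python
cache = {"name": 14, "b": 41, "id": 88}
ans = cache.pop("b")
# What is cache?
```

Trace (tracking cache):
cache = {'name': 14, 'b': 41, 'id': 88}  # -> cache = {'name': 14, 'b': 41, 'id': 88}
ans = cache.pop('b')  # -> ans = 41

Answer: {'name': 14, 'id': 88}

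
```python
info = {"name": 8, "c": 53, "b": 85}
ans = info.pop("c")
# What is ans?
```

Answer: 53

Derivation:
Trace (tracking ans):
info = {'name': 8, 'c': 53, 'b': 85}  # -> info = {'name': 8, 'c': 53, 'b': 85}
ans = info.pop('c')  # -> ans = 53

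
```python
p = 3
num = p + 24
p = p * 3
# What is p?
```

Answer: 9

Derivation:
Trace (tracking p):
p = 3  # -> p = 3
num = p + 24  # -> num = 27
p = p * 3  # -> p = 9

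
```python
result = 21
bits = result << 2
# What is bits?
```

Trace (tracking bits):
result = 21  # -> result = 21
bits = result << 2  # -> bits = 84

Answer: 84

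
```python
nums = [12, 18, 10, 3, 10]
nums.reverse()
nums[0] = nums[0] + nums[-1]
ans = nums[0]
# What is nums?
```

Answer: [22, 3, 10, 18, 12]

Derivation:
Trace (tracking nums):
nums = [12, 18, 10, 3, 10]  # -> nums = [12, 18, 10, 3, 10]
nums.reverse()  # -> nums = [10, 3, 10, 18, 12]
nums[0] = nums[0] + nums[-1]  # -> nums = [22, 3, 10, 18, 12]
ans = nums[0]  # -> ans = 22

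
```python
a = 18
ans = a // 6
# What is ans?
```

Answer: 3

Derivation:
Trace (tracking ans):
a = 18  # -> a = 18
ans = a // 6  # -> ans = 3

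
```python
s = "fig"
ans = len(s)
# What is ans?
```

Trace (tracking ans):
s = 'fig'  # -> s = 'fig'
ans = len(s)  # -> ans = 3

Answer: 3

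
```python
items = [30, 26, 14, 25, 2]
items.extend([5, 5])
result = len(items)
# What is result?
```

Trace (tracking result):
items = [30, 26, 14, 25, 2]  # -> items = [30, 26, 14, 25, 2]
items.extend([5, 5])  # -> items = [30, 26, 14, 25, 2, 5, 5]
result = len(items)  # -> result = 7

Answer: 7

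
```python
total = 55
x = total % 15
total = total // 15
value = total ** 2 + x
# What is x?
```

Answer: 10

Derivation:
Trace (tracking x):
total = 55  # -> total = 55
x = total % 15  # -> x = 10
total = total // 15  # -> total = 3
value = total ** 2 + x  # -> value = 19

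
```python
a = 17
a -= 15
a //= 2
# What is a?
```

Answer: 1

Derivation:
Trace (tracking a):
a = 17  # -> a = 17
a -= 15  # -> a = 2
a //= 2  # -> a = 1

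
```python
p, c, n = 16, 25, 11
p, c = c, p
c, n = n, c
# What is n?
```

Answer: 16

Derivation:
Trace (tracking n):
p, c, n = (16, 25, 11)  # -> p = 16, c = 25, n = 11
p, c = (c, p)  # -> p = 25, c = 16
c, n = (n, c)  # -> c = 11, n = 16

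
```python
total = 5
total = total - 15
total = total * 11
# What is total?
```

Answer: -110

Derivation:
Trace (tracking total):
total = 5  # -> total = 5
total = total - 15  # -> total = -10
total = total * 11  # -> total = -110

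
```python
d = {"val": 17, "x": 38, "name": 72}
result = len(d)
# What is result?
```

Trace (tracking result):
d = {'val': 17, 'x': 38, 'name': 72}  # -> d = {'val': 17, 'x': 38, 'name': 72}
result = len(d)  # -> result = 3

Answer: 3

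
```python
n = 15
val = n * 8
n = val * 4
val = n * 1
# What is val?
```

Trace (tracking val):
n = 15  # -> n = 15
val = n * 8  # -> val = 120
n = val * 4  # -> n = 480
val = n * 1  # -> val = 480

Answer: 480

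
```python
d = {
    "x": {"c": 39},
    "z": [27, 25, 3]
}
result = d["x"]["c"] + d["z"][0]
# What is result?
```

Answer: 66

Derivation:
Trace (tracking result):
d = {'x': {'c': 39}, 'z': [27, 25, 3]}  # -> d = {'x': {'c': 39}, 'z': [27, 25, 3]}
result = d['x']['c'] + d['z'][0]  # -> result = 66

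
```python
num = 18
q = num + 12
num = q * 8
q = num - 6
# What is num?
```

Trace (tracking num):
num = 18  # -> num = 18
q = num + 12  # -> q = 30
num = q * 8  # -> num = 240
q = num - 6  # -> q = 234

Answer: 240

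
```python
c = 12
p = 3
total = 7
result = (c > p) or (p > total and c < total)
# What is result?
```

Answer: True

Derivation:
Trace (tracking result):
c = 12  # -> c = 12
p = 3  # -> p = 3
total = 7  # -> total = 7
result = c > p or (p > total and c < total)  # -> result = True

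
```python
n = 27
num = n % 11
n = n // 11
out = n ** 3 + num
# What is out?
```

Answer: 13

Derivation:
Trace (tracking out):
n = 27  # -> n = 27
num = n % 11  # -> num = 5
n = n // 11  # -> n = 2
out = n ** 3 + num  # -> out = 13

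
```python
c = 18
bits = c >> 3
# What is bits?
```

Answer: 2

Derivation:
Trace (tracking bits):
c = 18  # -> c = 18
bits = c >> 3  # -> bits = 2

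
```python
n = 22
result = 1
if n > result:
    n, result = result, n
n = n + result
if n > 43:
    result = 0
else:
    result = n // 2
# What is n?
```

Trace (tracking n):
n = 22  # -> n = 22
result = 1  # -> result = 1
if n > result:  # condition is True
    n, result = (result, n)  # -> n = 1, result = 22
n = n + result  # -> n = 23
if n > 43:  # condition is False
else:
    result = n // 2  # -> result = 11

Answer: 23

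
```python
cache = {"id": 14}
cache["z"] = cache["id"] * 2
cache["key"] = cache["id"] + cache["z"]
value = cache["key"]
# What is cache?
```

Answer: {'id': 14, 'z': 28, 'key': 42}

Derivation:
Trace (tracking cache):
cache = {'id': 14}  # -> cache = {'id': 14}
cache['z'] = cache['id'] * 2  # -> cache = {'id': 14, 'z': 28}
cache['key'] = cache['id'] + cache['z']  # -> cache = {'id': 14, 'z': 28, 'key': 42}
value = cache['key']  # -> value = 42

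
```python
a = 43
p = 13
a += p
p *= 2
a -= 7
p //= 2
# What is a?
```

Answer: 49

Derivation:
Trace (tracking a):
a = 43  # -> a = 43
p = 13  # -> p = 13
a += p  # -> a = 56
p *= 2  # -> p = 26
a -= 7  # -> a = 49
p //= 2  # -> p = 13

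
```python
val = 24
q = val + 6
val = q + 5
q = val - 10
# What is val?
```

Trace (tracking val):
val = 24  # -> val = 24
q = val + 6  # -> q = 30
val = q + 5  # -> val = 35
q = val - 10  # -> q = 25

Answer: 35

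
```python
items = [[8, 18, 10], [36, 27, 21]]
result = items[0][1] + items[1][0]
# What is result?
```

Answer: 54

Derivation:
Trace (tracking result):
items = [[8, 18, 10], [36, 27, 21]]  # -> items = [[8, 18, 10], [36, 27, 21]]
result = items[0][1] + items[1][0]  # -> result = 54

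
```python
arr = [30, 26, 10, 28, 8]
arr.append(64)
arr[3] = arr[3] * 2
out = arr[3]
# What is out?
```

Trace (tracking out):
arr = [30, 26, 10, 28, 8]  # -> arr = [30, 26, 10, 28, 8]
arr.append(64)  # -> arr = [30, 26, 10, 28, 8, 64]
arr[3] = arr[3] * 2  # -> arr = [30, 26, 10, 56, 8, 64]
out = arr[3]  # -> out = 56

Answer: 56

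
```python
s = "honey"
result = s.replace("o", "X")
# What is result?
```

Answer: 'hXney'

Derivation:
Trace (tracking result):
s = 'honey'  # -> s = 'honey'
result = s.replace('o', 'X')  # -> result = 'hXney'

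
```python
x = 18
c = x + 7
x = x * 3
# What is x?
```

Trace (tracking x):
x = 18  # -> x = 18
c = x + 7  # -> c = 25
x = x * 3  # -> x = 54

Answer: 54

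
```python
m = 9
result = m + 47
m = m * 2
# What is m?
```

Trace (tracking m):
m = 9  # -> m = 9
result = m + 47  # -> result = 56
m = m * 2  # -> m = 18

Answer: 18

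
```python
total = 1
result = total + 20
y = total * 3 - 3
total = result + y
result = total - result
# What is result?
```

Trace (tracking result):
total = 1  # -> total = 1
result = total + 20  # -> result = 21
y = total * 3 - 3  # -> y = 0
total = result + y  # -> total = 21
result = total - result  # -> result = 0

Answer: 0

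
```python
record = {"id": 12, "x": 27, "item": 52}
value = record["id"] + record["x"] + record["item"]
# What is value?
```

Trace (tracking value):
record = {'id': 12, 'x': 27, 'item': 52}  # -> record = {'id': 12, 'x': 27, 'item': 52}
value = record['id'] + record['x'] + record['item']  # -> value = 91

Answer: 91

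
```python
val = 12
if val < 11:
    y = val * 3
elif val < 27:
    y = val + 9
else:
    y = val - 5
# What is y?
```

Trace (tracking y):
val = 12  # -> val = 12
if val < 11:  # condition is False
elif val < 27:  # condition is True
    y = val + 9  # -> y = 21

Answer: 21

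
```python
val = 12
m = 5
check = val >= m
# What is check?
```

Trace (tracking check):
val = 12  # -> val = 12
m = 5  # -> m = 5
check = val >= m  # -> check = True

Answer: True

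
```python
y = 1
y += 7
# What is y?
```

Answer: 8

Derivation:
Trace (tracking y):
y = 1  # -> y = 1
y += 7  # -> y = 8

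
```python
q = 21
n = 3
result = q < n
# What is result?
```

Answer: False

Derivation:
Trace (tracking result):
q = 21  # -> q = 21
n = 3  # -> n = 3
result = q < n  # -> result = False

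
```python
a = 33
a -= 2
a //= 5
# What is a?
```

Trace (tracking a):
a = 33  # -> a = 33
a -= 2  # -> a = 31
a //= 5  # -> a = 6

Answer: 6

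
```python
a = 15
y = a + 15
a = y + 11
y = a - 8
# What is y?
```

Answer: 33

Derivation:
Trace (tracking y):
a = 15  # -> a = 15
y = a + 15  # -> y = 30
a = y + 11  # -> a = 41
y = a - 8  # -> y = 33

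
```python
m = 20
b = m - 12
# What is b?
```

Answer: 8

Derivation:
Trace (tracking b):
m = 20  # -> m = 20
b = m - 12  # -> b = 8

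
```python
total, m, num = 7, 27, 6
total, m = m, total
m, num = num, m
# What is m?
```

Answer: 6

Derivation:
Trace (tracking m):
total, m, num = (7, 27, 6)  # -> total = 7, m = 27, num = 6
total, m = (m, total)  # -> total = 27, m = 7
m, num = (num, m)  # -> m = 6, num = 7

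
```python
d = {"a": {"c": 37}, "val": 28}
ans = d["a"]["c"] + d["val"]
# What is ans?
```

Answer: 65

Derivation:
Trace (tracking ans):
d = {'a': {'c': 37}, 'val': 28}  # -> d = {'a': {'c': 37}, 'val': 28}
ans = d['a']['c'] + d['val']  # -> ans = 65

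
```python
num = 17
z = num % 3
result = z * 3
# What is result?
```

Trace (tracking result):
num = 17  # -> num = 17
z = num % 3  # -> z = 2
result = z * 3  # -> result = 6

Answer: 6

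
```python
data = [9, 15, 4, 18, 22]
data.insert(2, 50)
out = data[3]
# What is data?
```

Answer: [9, 15, 50, 4, 18, 22]

Derivation:
Trace (tracking data):
data = [9, 15, 4, 18, 22]  # -> data = [9, 15, 4, 18, 22]
data.insert(2, 50)  # -> data = [9, 15, 50, 4, 18, 22]
out = data[3]  # -> out = 4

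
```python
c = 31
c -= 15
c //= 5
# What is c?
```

Answer: 3

Derivation:
Trace (tracking c):
c = 31  # -> c = 31
c -= 15  # -> c = 16
c //= 5  # -> c = 3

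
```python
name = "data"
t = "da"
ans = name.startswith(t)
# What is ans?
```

Answer: True

Derivation:
Trace (tracking ans):
name = 'data'  # -> name = 'data'
t = 'da'  # -> t = 'da'
ans = name.startswith(t)  # -> ans = True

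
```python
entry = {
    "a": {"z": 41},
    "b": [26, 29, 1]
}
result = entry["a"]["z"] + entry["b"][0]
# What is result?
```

Trace (tracking result):
entry = {'a': {'z': 41}, 'b': [26, 29, 1]}  # -> entry = {'a': {'z': 41}, 'b': [26, 29, 1]}
result = entry['a']['z'] + entry['b'][0]  # -> result = 67

Answer: 67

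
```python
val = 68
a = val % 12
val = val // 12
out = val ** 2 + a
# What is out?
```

Answer: 33

Derivation:
Trace (tracking out):
val = 68  # -> val = 68
a = val % 12  # -> a = 8
val = val // 12  # -> val = 5
out = val ** 2 + a  # -> out = 33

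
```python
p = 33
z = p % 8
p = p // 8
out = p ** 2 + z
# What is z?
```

Trace (tracking z):
p = 33  # -> p = 33
z = p % 8  # -> z = 1
p = p // 8  # -> p = 4
out = p ** 2 + z  # -> out = 17

Answer: 1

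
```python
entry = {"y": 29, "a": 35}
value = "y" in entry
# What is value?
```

Answer: True

Derivation:
Trace (tracking value):
entry = {'y': 29, 'a': 35}  # -> entry = {'y': 29, 'a': 35}
value = 'y' in entry  # -> value = True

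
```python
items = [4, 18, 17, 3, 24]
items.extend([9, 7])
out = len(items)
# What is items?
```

Trace (tracking items):
items = [4, 18, 17, 3, 24]  # -> items = [4, 18, 17, 3, 24]
items.extend([9, 7])  # -> items = [4, 18, 17, 3, 24, 9, 7]
out = len(items)  # -> out = 7

Answer: [4, 18, 17, 3, 24, 9, 7]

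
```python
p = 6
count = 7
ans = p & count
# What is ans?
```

Answer: 6

Derivation:
Trace (tracking ans):
p = 6  # -> p = 6
count = 7  # -> count = 7
ans = p & count  # -> ans = 6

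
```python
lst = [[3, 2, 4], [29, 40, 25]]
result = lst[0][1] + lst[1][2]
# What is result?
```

Trace (tracking result):
lst = [[3, 2, 4], [29, 40, 25]]  # -> lst = [[3, 2, 4], [29, 40, 25]]
result = lst[0][1] + lst[1][2]  # -> result = 27

Answer: 27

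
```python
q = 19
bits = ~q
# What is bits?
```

Trace (tracking bits):
q = 19  # -> q = 19
bits = ~q  # -> bits = -20

Answer: -20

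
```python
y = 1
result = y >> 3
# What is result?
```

Answer: 0

Derivation:
Trace (tracking result):
y = 1  # -> y = 1
result = y >> 3  # -> result = 0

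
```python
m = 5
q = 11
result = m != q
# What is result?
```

Answer: True

Derivation:
Trace (tracking result):
m = 5  # -> m = 5
q = 11  # -> q = 11
result = m != q  # -> result = True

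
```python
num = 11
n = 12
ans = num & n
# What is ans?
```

Trace (tracking ans):
num = 11  # -> num = 11
n = 12  # -> n = 12
ans = num & n  # -> ans = 8

Answer: 8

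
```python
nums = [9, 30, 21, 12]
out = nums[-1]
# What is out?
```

Answer: 12

Derivation:
Trace (tracking out):
nums = [9, 30, 21, 12]  # -> nums = [9, 30, 21, 12]
out = nums[-1]  # -> out = 12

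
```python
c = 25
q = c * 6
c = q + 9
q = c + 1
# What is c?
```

Trace (tracking c):
c = 25  # -> c = 25
q = c * 6  # -> q = 150
c = q + 9  # -> c = 159
q = c + 1  # -> q = 160

Answer: 159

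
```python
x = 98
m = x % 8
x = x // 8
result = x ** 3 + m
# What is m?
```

Answer: 2

Derivation:
Trace (tracking m):
x = 98  # -> x = 98
m = x % 8  # -> m = 2
x = x // 8  # -> x = 12
result = x ** 3 + m  # -> result = 1730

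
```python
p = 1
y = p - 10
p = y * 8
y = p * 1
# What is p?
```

Trace (tracking p):
p = 1  # -> p = 1
y = p - 10  # -> y = -9
p = y * 8  # -> p = -72
y = p * 1  # -> y = -72

Answer: -72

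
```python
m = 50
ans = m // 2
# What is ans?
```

Answer: 25

Derivation:
Trace (tracking ans):
m = 50  # -> m = 50
ans = m // 2  # -> ans = 25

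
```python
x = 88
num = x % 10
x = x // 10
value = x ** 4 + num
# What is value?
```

Answer: 4104

Derivation:
Trace (tracking value):
x = 88  # -> x = 88
num = x % 10  # -> num = 8
x = x // 10  # -> x = 8
value = x ** 4 + num  # -> value = 4104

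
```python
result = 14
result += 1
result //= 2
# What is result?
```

Answer: 7

Derivation:
Trace (tracking result):
result = 14  # -> result = 14
result += 1  # -> result = 15
result //= 2  # -> result = 7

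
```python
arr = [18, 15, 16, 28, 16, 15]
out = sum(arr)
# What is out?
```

Trace (tracking out):
arr = [18, 15, 16, 28, 16, 15]  # -> arr = [18, 15, 16, 28, 16, 15]
out = sum(arr)  # -> out = 108

Answer: 108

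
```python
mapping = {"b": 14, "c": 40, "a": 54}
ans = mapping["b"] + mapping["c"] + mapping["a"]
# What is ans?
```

Trace (tracking ans):
mapping = {'b': 14, 'c': 40, 'a': 54}  # -> mapping = {'b': 14, 'c': 40, 'a': 54}
ans = mapping['b'] + mapping['c'] + mapping['a']  # -> ans = 108

Answer: 108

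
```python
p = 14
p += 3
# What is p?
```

Trace (tracking p):
p = 14  # -> p = 14
p += 3  # -> p = 17

Answer: 17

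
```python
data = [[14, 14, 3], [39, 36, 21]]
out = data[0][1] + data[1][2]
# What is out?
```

Trace (tracking out):
data = [[14, 14, 3], [39, 36, 21]]  # -> data = [[14, 14, 3], [39, 36, 21]]
out = data[0][1] + data[1][2]  # -> out = 35

Answer: 35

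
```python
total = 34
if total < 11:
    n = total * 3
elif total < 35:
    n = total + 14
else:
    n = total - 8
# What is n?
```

Trace (tracking n):
total = 34  # -> total = 34
if total < 11:  # condition is False
elif total < 35:  # condition is True
    n = total + 14  # -> n = 48

Answer: 48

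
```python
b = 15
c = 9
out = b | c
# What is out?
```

Trace (tracking out):
b = 15  # -> b = 15
c = 9  # -> c = 9
out = b | c  # -> out = 15

Answer: 15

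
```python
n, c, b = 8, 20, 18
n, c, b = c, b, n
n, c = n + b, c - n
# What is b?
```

Answer: 8

Derivation:
Trace (tracking b):
n, c, b = (8, 20, 18)  # -> n = 8, c = 20, b = 18
n, c, b = (c, b, n)  # -> n = 20, c = 18, b = 8
n, c = (n + b, c - n)  # -> n = 28, c = -2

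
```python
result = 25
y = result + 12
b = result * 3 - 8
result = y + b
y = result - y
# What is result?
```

Answer: 104

Derivation:
Trace (tracking result):
result = 25  # -> result = 25
y = result + 12  # -> y = 37
b = result * 3 - 8  # -> b = 67
result = y + b  # -> result = 104
y = result - y  # -> y = 67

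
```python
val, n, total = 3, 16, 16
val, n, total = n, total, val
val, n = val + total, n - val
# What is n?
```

Answer: 0

Derivation:
Trace (tracking n):
val, n, total = (3, 16, 16)  # -> val = 3, n = 16, total = 16
val, n, total = (n, total, val)  # -> val = 16, n = 16, total = 3
val, n = (val + total, n - val)  # -> val = 19, n = 0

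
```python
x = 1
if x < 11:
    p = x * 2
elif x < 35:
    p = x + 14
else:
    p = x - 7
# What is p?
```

Trace (tracking p):
x = 1  # -> x = 1
if x < 11:  # condition is True
    p = x * 2  # -> p = 2

Answer: 2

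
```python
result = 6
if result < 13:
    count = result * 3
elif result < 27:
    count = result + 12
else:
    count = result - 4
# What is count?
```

Trace (tracking count):
result = 6  # -> result = 6
if result < 13:  # condition is True
    count = result * 3  # -> count = 18

Answer: 18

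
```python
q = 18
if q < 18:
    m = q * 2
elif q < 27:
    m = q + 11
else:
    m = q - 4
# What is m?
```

Answer: 29

Derivation:
Trace (tracking m):
q = 18  # -> q = 18
if q < 18:  # condition is False
elif q < 27:  # condition is True
    m = q + 11  # -> m = 29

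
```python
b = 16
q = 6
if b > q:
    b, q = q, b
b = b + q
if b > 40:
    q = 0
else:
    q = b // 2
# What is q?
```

Answer: 11

Derivation:
Trace (tracking q):
b = 16  # -> b = 16
q = 6  # -> q = 6
if b > q:  # condition is True
    b, q = (q, b)  # -> b = 6, q = 16
b = b + q  # -> b = 22
if b > 40:  # condition is False
else:
    q = b // 2  # -> q = 11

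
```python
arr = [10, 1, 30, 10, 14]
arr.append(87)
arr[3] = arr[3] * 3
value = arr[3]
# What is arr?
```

Answer: [10, 1, 30, 30, 14, 87]

Derivation:
Trace (tracking arr):
arr = [10, 1, 30, 10, 14]  # -> arr = [10, 1, 30, 10, 14]
arr.append(87)  # -> arr = [10, 1, 30, 10, 14, 87]
arr[3] = arr[3] * 3  # -> arr = [10, 1, 30, 30, 14, 87]
value = arr[3]  # -> value = 30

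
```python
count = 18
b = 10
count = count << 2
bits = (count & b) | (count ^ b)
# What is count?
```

Answer: 72

Derivation:
Trace (tracking count):
count = 18  # -> count = 18
b = 10  # -> b = 10
count = count << 2  # -> count = 72
bits = count & b | count ^ b  # -> bits = 74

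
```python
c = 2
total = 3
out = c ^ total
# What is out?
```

Answer: 1

Derivation:
Trace (tracking out):
c = 2  # -> c = 2
total = 3  # -> total = 3
out = c ^ total  # -> out = 1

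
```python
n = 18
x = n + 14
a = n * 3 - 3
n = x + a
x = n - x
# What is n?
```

Answer: 83

Derivation:
Trace (tracking n):
n = 18  # -> n = 18
x = n + 14  # -> x = 32
a = n * 3 - 3  # -> a = 51
n = x + a  # -> n = 83
x = n - x  # -> x = 51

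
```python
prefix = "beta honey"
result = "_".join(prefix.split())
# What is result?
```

Answer: 'beta_honey'

Derivation:
Trace (tracking result):
prefix = 'beta honey'  # -> prefix = 'beta honey'
result = '_'.join(prefix.split())  # -> result = 'beta_honey'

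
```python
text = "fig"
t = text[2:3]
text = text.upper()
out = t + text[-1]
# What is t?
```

Answer: 'g'

Derivation:
Trace (tracking t):
text = 'fig'  # -> text = 'fig'
t = text[2:3]  # -> t = 'g'
text = text.upper()  # -> text = 'FIG'
out = t + text[-1]  # -> out = 'gG'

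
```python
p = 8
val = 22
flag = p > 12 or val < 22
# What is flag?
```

Trace (tracking flag):
p = 8  # -> p = 8
val = 22  # -> val = 22
flag = p > 12 or val < 22  # -> flag = False

Answer: False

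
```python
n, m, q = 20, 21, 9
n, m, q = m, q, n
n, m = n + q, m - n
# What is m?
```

Trace (tracking m):
n, m, q = (20, 21, 9)  # -> n = 20, m = 21, q = 9
n, m, q = (m, q, n)  # -> n = 21, m = 9, q = 20
n, m = (n + q, m - n)  # -> n = 41, m = -12

Answer: -12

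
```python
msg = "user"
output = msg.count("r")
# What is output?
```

Trace (tracking output):
msg = 'user'  # -> msg = 'user'
output = msg.count('r')  # -> output = 1

Answer: 1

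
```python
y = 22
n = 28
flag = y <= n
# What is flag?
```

Trace (tracking flag):
y = 22  # -> y = 22
n = 28  # -> n = 28
flag = y <= n  # -> flag = True

Answer: True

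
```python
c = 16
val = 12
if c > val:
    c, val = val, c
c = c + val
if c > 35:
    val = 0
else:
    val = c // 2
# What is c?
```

Trace (tracking c):
c = 16  # -> c = 16
val = 12  # -> val = 12
if c > val:  # condition is True
    c, val = (val, c)  # -> c = 12, val = 16
c = c + val  # -> c = 28
if c > 35:  # condition is False
else:
    val = c // 2  # -> val = 14

Answer: 28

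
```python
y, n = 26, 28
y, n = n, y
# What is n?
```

Trace (tracking n):
y, n = (26, 28)  # -> y = 26, n = 28
y, n = (n, y)  # -> y = 28, n = 26

Answer: 26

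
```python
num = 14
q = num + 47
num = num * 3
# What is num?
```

Trace (tracking num):
num = 14  # -> num = 14
q = num + 47  # -> q = 61
num = num * 3  # -> num = 42

Answer: 42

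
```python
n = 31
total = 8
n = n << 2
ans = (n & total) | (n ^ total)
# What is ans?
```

Trace (tracking ans):
n = 31  # -> n = 31
total = 8  # -> total = 8
n = n << 2  # -> n = 124
ans = n & total | n ^ total  # -> ans = 124

Answer: 124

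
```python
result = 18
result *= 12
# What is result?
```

Trace (tracking result):
result = 18  # -> result = 18
result *= 12  # -> result = 216

Answer: 216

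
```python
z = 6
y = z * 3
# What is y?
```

Answer: 18

Derivation:
Trace (tracking y):
z = 6  # -> z = 6
y = z * 3  # -> y = 18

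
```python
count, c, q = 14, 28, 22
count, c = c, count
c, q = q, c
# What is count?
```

Answer: 28

Derivation:
Trace (tracking count):
count, c, q = (14, 28, 22)  # -> count = 14, c = 28, q = 22
count, c = (c, count)  # -> count = 28, c = 14
c, q = (q, c)  # -> c = 22, q = 14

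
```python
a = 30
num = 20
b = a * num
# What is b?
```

Answer: 600

Derivation:
Trace (tracking b):
a = 30  # -> a = 30
num = 20  # -> num = 20
b = a * num  # -> b = 600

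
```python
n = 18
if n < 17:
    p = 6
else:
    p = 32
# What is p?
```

Answer: 32

Derivation:
Trace (tracking p):
n = 18  # -> n = 18
if n < 17:  # condition is False
else:
    p = 32  # -> p = 32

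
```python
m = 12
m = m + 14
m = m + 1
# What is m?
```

Answer: 27

Derivation:
Trace (tracking m):
m = 12  # -> m = 12
m = m + 14  # -> m = 26
m = m + 1  # -> m = 27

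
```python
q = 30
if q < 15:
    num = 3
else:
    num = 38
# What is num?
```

Answer: 38

Derivation:
Trace (tracking num):
q = 30  # -> q = 30
if q < 15:  # condition is False
else:
    num = 38  # -> num = 38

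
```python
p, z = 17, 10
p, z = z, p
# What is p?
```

Answer: 10

Derivation:
Trace (tracking p):
p, z = (17, 10)  # -> p = 17, z = 10
p, z = (z, p)  # -> p = 10, z = 17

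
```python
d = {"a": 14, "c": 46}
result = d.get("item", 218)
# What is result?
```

Answer: 218

Derivation:
Trace (tracking result):
d = {'a': 14, 'c': 46}  # -> d = {'a': 14, 'c': 46}
result = d.get('item', 218)  # -> result = 218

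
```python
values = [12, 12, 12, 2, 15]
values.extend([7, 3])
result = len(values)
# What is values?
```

Trace (tracking values):
values = [12, 12, 12, 2, 15]  # -> values = [12, 12, 12, 2, 15]
values.extend([7, 3])  # -> values = [12, 12, 12, 2, 15, 7, 3]
result = len(values)  # -> result = 7

Answer: [12, 12, 12, 2, 15, 7, 3]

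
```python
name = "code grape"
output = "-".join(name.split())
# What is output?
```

Answer: 'code-grape'

Derivation:
Trace (tracking output):
name = 'code grape'  # -> name = 'code grape'
output = '-'.join(name.split())  # -> output = 'code-grape'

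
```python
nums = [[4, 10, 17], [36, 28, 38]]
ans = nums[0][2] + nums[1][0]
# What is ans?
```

Trace (tracking ans):
nums = [[4, 10, 17], [36, 28, 38]]  # -> nums = [[4, 10, 17], [36, 28, 38]]
ans = nums[0][2] + nums[1][0]  # -> ans = 53

Answer: 53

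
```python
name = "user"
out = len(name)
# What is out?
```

Answer: 4

Derivation:
Trace (tracking out):
name = 'user'  # -> name = 'user'
out = len(name)  # -> out = 4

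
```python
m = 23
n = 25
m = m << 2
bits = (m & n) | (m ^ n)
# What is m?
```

Answer: 92

Derivation:
Trace (tracking m):
m = 23  # -> m = 23
n = 25  # -> n = 25
m = m << 2  # -> m = 92
bits = m & n | m ^ n  # -> bits = 93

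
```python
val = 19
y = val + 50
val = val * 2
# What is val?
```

Answer: 38

Derivation:
Trace (tracking val):
val = 19  # -> val = 19
y = val + 50  # -> y = 69
val = val * 2  # -> val = 38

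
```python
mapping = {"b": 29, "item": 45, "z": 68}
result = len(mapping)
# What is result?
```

Answer: 3

Derivation:
Trace (tracking result):
mapping = {'b': 29, 'item': 45, 'z': 68}  # -> mapping = {'b': 29, 'item': 45, 'z': 68}
result = len(mapping)  # -> result = 3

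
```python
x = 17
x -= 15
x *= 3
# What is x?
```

Trace (tracking x):
x = 17  # -> x = 17
x -= 15  # -> x = 2
x *= 3  # -> x = 6

Answer: 6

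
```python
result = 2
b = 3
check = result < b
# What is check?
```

Trace (tracking check):
result = 2  # -> result = 2
b = 3  # -> b = 3
check = result < b  # -> check = True

Answer: True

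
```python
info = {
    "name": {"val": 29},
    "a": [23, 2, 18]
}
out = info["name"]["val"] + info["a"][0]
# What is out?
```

Answer: 52

Derivation:
Trace (tracking out):
info = {'name': {'val': 29}, 'a': [23, 2, 18]}  # -> info = {'name': {'val': 29}, 'a': [23, 2, 18]}
out = info['name']['val'] + info['a'][0]  # -> out = 52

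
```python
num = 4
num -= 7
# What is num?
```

Answer: -3

Derivation:
Trace (tracking num):
num = 4  # -> num = 4
num -= 7  # -> num = -3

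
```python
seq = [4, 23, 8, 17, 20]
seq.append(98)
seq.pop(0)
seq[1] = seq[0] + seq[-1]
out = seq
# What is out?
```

Trace (tracking out):
seq = [4, 23, 8, 17, 20]  # -> seq = [4, 23, 8, 17, 20]
seq.append(98)  # -> seq = [4, 23, 8, 17, 20, 98]
seq.pop(0)  # -> seq = [23, 8, 17, 20, 98]
seq[1] = seq[0] + seq[-1]  # -> seq = [23, 121, 17, 20, 98]
out = seq  # -> out = [23, 121, 17, 20, 98]

Answer: [23, 121, 17, 20, 98]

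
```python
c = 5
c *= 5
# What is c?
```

Answer: 25

Derivation:
Trace (tracking c):
c = 5  # -> c = 5
c *= 5  # -> c = 25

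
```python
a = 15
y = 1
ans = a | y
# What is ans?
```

Trace (tracking ans):
a = 15  # -> a = 15
y = 1  # -> y = 1
ans = a | y  # -> ans = 15

Answer: 15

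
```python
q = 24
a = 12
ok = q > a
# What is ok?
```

Answer: True

Derivation:
Trace (tracking ok):
q = 24  # -> q = 24
a = 12  # -> a = 12
ok = q > a  # -> ok = True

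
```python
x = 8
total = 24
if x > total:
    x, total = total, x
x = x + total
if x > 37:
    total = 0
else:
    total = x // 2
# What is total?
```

Trace (tracking total):
x = 8  # -> x = 8
total = 24  # -> total = 24
if x > total:  # condition is False
x = x + total  # -> x = 32
if x > 37:  # condition is False
else:
    total = x // 2  # -> total = 16

Answer: 16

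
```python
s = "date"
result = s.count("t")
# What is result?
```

Answer: 1

Derivation:
Trace (tracking result):
s = 'date'  # -> s = 'date'
result = s.count('t')  # -> result = 1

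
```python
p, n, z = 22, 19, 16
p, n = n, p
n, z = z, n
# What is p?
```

Trace (tracking p):
p, n, z = (22, 19, 16)  # -> p = 22, n = 19, z = 16
p, n = (n, p)  # -> p = 19, n = 22
n, z = (z, n)  # -> n = 16, z = 22

Answer: 19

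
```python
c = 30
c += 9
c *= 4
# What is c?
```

Answer: 156

Derivation:
Trace (tracking c):
c = 30  # -> c = 30
c += 9  # -> c = 39
c *= 4  # -> c = 156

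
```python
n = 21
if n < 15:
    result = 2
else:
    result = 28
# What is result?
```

Trace (tracking result):
n = 21  # -> n = 21
if n < 15:  # condition is False
else:
    result = 28  # -> result = 28

Answer: 28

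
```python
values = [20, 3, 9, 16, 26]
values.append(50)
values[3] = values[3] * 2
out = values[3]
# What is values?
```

Answer: [20, 3, 9, 32, 26, 50]

Derivation:
Trace (tracking values):
values = [20, 3, 9, 16, 26]  # -> values = [20, 3, 9, 16, 26]
values.append(50)  # -> values = [20, 3, 9, 16, 26, 50]
values[3] = values[3] * 2  # -> values = [20, 3, 9, 32, 26, 50]
out = values[3]  # -> out = 32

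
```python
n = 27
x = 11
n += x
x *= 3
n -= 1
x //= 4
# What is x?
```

Answer: 8

Derivation:
Trace (tracking x):
n = 27  # -> n = 27
x = 11  # -> x = 11
n += x  # -> n = 38
x *= 3  # -> x = 33
n -= 1  # -> n = 37
x //= 4  # -> x = 8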